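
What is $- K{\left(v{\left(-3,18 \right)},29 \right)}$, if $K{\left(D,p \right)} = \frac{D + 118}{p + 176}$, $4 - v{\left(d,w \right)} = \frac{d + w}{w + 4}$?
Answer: $- \frac{2669}{4510} \approx -0.5918$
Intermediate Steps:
$v{\left(d,w \right)} = 4 - \frac{d + w}{4 + w}$ ($v{\left(d,w \right)} = 4 - \frac{d + w}{w + 4} = 4 - \frac{d + w}{4 + w}$)
$K{\left(D,p \right)} = \frac{118 + D}{176 + p}$
$- K{\left(v{\left(-3,18 \right)},29 \right)} = - \frac{118 + \frac{16 - -3 + 3 \cdot 18}{4 + 18}}{176 + 29} = - \frac{118 + \frac{16 + 3 + 54}{22}}{205} = - \frac{118 + \frac{1}{22} \cdot 73}{205} = - \frac{118 + \frac{73}{22}}{205} = - \frac{2669}{205 \cdot 22} = \left(-1\right) \frac{2669}{4510} = - \frac{2669}{4510}$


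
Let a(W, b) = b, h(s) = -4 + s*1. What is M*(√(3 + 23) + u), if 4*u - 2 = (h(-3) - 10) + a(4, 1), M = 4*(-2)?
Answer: 28 - 8*√26 ≈ -12.792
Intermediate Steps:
h(s) = -4 + s
M = -8
u = -7/2 (u = ½ + (((-4 - 3) - 10) + 1)/4 = ½ + ((-7 - 10) + 1)/4 = ½ + (-17 + 1)/4 = ½ + (¼)*(-16) = ½ - 4 = -7/2 ≈ -3.5000)
M*(√(3 + 23) + u) = -8*(√(3 + 23) - 7/2) = -8*(√26 - 7/2) = -8*(-7/2 + √26) = 28 - 8*√26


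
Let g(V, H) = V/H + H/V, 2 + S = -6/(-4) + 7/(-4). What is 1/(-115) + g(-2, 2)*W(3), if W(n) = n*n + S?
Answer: -3107/230 ≈ -13.509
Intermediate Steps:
S = -9/4 (S = -2 + (-6/(-4) + 7/(-4)) = -2 + (-6*(-1/4) + 7*(-1/4)) = -2 + (3/2 - 7/4) = -2 - 1/4 = -9/4 ≈ -2.2500)
g(V, H) = H/V + V/H
W(n) = -9/4 + n**2 (W(n) = n*n - 9/4 = n**2 - 9/4 = -9/4 + n**2)
1/(-115) + g(-2, 2)*W(3) = 1/(-115) + (2/(-2) - 2/2)*(-9/4 + 3**2) = -1/115 + (2*(-1/2) - 2*1/2)*(-9/4 + 9) = -1/115 + (-1 - 1)*(27/4) = -1/115 - 2*27/4 = -1/115 - 27/2 = -3107/230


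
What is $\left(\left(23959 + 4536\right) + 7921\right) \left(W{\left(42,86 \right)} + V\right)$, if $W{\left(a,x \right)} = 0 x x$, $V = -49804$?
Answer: $-1813662464$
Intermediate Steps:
$W{\left(a,x \right)} = 0$ ($W{\left(a,x \right)} = 0 x = 0$)
$\left(\left(23959 + 4536\right) + 7921\right) \left(W{\left(42,86 \right)} + V\right) = \left(\left(23959 + 4536\right) + 7921\right) \left(0 - 49804\right) = \left(28495 + 7921\right) \left(-49804\right) = 36416 \left(-49804\right) = -1813662464$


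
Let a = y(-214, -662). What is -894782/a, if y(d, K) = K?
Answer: 447391/331 ≈ 1351.6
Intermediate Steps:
a = -662
-894782/a = -894782/(-662) = -894782*(-1/662) = 447391/331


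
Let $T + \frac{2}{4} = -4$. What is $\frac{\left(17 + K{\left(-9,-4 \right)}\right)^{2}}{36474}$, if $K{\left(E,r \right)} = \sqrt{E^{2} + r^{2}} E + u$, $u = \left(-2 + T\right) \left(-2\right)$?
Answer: $\frac{2919}{12158} - \frac{90 \sqrt{97}}{6079} \approx 0.094276$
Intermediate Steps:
$T = - \frac{9}{2}$ ($T = - \frac{1}{2} - 4 = - \frac{9}{2} \approx -4.5$)
$u = 13$ ($u = \left(-2 - \frac{9}{2}\right) \left(-2\right) = \left(- \frac{13}{2}\right) \left(-2\right) = 13$)
$K{\left(E,r \right)} = 13 + E \sqrt{E^{2} + r^{2}}$ ($K{\left(E,r \right)} = \sqrt{E^{2} + r^{2}} E + 13 = E \sqrt{E^{2} + r^{2}} + 13 = 13 + E \sqrt{E^{2} + r^{2}}$)
$\frac{\left(17 + K{\left(-9,-4 \right)}\right)^{2}}{36474} = \frac{\left(17 + \left(13 - 9 \sqrt{\left(-9\right)^{2} + \left(-4\right)^{2}}\right)\right)^{2}}{36474} = \left(17 + \left(13 - 9 \sqrt{81 + 16}\right)\right)^{2} \cdot \frac{1}{36474} = \left(17 + \left(13 - 9 \sqrt{97}\right)\right)^{2} \cdot \frac{1}{36474} = \left(30 - 9 \sqrt{97}\right)^{2} \cdot \frac{1}{36474} = \frac{\left(30 - 9 \sqrt{97}\right)^{2}}{36474}$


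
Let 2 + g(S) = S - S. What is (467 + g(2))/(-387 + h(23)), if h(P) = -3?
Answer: -31/26 ≈ -1.1923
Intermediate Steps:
g(S) = -2 (g(S) = -2 + (S - S) = -2 + 0 = -2)
(467 + g(2))/(-387 + h(23)) = (467 - 2)/(-387 - 3) = 465/(-390) = 465*(-1/390) = -31/26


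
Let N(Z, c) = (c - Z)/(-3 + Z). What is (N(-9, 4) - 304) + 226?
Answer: -949/12 ≈ -79.083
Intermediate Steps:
N(Z, c) = (c - Z)/(-3 + Z)
(N(-9, 4) - 304) + 226 = ((4 - 1*(-9))/(-3 - 9) - 304) + 226 = ((4 + 9)/(-12) - 304) + 226 = (-1/12*13 - 304) + 226 = (-13/12 - 304) + 226 = -3661/12 + 226 = -949/12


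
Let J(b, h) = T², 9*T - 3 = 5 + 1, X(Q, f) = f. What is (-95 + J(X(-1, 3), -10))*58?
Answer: -5452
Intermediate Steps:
T = 1 (T = ⅓ + (5 + 1)/9 = ⅓ + (⅑)*6 = ⅓ + ⅔ = 1)
J(b, h) = 1 (J(b, h) = 1² = 1)
(-95 + J(X(-1, 3), -10))*58 = (-95 + 1)*58 = -94*58 = -5452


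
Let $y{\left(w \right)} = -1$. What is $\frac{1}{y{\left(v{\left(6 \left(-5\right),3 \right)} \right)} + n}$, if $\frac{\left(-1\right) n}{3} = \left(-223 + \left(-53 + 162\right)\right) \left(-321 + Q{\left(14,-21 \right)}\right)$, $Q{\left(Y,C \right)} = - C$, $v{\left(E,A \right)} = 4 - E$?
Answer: $- \frac{1}{102601} \approx -9.7465 \cdot 10^{-6}$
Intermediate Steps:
$n = -102600$ ($n = - 3 \left(-223 + \left(-53 + 162\right)\right) \left(-321 - -21\right) = - 3 \left(-223 + 109\right) \left(-321 + 21\right) = - 3 \left(\left(-114\right) \left(-300\right)\right) = \left(-3\right) 34200 = -102600$)
$\frac{1}{y{\left(v{\left(6 \left(-5\right),3 \right)} \right)} + n} = \frac{1}{-1 - 102600} = \frac{1}{-102601} = - \frac{1}{102601}$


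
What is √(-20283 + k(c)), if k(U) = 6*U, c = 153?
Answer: I*√19365 ≈ 139.16*I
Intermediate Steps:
√(-20283 + k(c)) = √(-20283 + 6*153) = √(-20283 + 918) = √(-19365) = I*√19365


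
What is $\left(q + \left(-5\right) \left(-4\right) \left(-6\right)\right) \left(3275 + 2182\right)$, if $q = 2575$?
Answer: $13396935$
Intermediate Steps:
$\left(q + \left(-5\right) \left(-4\right) \left(-6\right)\right) \left(3275 + 2182\right) = \left(2575 + \left(-5\right) \left(-4\right) \left(-6\right)\right) \left(3275 + 2182\right) = \left(2575 + 20 \left(-6\right)\right) 5457 = \left(2575 - 120\right) 5457 = 2455 \cdot 5457 = 13396935$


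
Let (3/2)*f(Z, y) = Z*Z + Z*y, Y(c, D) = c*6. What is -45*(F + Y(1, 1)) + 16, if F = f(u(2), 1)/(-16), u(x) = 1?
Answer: -1001/4 ≈ -250.25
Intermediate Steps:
Y(c, D) = 6*c
f(Z, y) = 2*Z²/3 + 2*Z*y/3 (f(Z, y) = 2*(Z*Z + Z*y)/3 = 2*(Z² + Z*y)/3 = 2*Z²/3 + 2*Z*y/3)
F = -1/12 (F = ((⅔)*1*(1 + 1))/(-16) = ((⅔)*1*2)*(-1/16) = (4/3)*(-1/16) = -1/12 ≈ -0.083333)
-45*(F + Y(1, 1)) + 16 = -45*(-1/12 + 6*1) + 16 = -45*(-1/12 + 6) + 16 = -45*71/12 + 16 = -1065/4 + 16 = -1001/4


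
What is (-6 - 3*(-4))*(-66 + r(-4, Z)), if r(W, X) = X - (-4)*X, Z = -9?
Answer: -666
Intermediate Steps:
r(W, X) = 5*X (r(W, X) = X + 4*X = 5*X)
(-6 - 3*(-4))*(-66 + r(-4, Z)) = (-6 - 3*(-4))*(-66 + 5*(-9)) = (-6 + 12)*(-66 - 45) = 6*(-111) = -666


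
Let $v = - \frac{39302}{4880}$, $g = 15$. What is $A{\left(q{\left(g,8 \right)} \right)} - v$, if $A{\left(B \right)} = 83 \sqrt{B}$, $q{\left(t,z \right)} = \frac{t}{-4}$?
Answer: $\frac{19651}{2440} + \frac{83 i \sqrt{15}}{2} \approx 8.0537 + 160.73 i$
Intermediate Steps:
$q{\left(t,z \right)} = - \frac{t}{4}$ ($q{\left(t,z \right)} = t \left(- \frac{1}{4}\right) = - \frac{t}{4}$)
$v = - \frac{19651}{2440}$ ($v = \left(-39302\right) \frac{1}{4880} = - \frac{19651}{2440} \approx -8.0537$)
$A{\left(q{\left(g,8 \right)} \right)} - v = 83 \sqrt{\left(- \frac{1}{4}\right) 15} - - \frac{19651}{2440} = 83 \sqrt{- \frac{15}{4}} + \frac{19651}{2440} = 83 \frac{i \sqrt{15}}{2} + \frac{19651}{2440} = \frac{83 i \sqrt{15}}{2} + \frac{19651}{2440} = \frac{19651}{2440} + \frac{83 i \sqrt{15}}{2}$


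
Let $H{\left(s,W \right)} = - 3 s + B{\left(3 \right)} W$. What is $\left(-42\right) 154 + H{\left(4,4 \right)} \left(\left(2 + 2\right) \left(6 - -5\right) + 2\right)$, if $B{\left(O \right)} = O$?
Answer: $-6468$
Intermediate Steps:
$H{\left(s,W \right)} = - 3 s + 3 W$
$\left(-42\right) 154 + H{\left(4,4 \right)} \left(\left(2 + 2\right) \left(6 - -5\right) + 2\right) = \left(-42\right) 154 + \left(\left(-3\right) 4 + 3 \cdot 4\right) \left(\left(2 + 2\right) \left(6 - -5\right) + 2\right) = -6468 + \left(-12 + 12\right) \left(4 \left(6 + 5\right) + 2\right) = -6468 + 0 \left(4 \cdot 11 + 2\right) = -6468 + 0 \left(44 + 2\right) = -6468 + 0 \cdot 46 = -6468 + 0 = -6468$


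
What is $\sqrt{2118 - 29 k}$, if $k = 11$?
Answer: $\sqrt{1799} \approx 42.415$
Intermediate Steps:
$\sqrt{2118 - 29 k} = \sqrt{2118 - 319} = \sqrt{1799}$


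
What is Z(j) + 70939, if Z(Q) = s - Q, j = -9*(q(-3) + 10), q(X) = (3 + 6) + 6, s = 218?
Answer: 71382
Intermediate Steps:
q(X) = 15 (q(X) = 9 + 6 = 15)
j = -225 (j = -9*(15 + 10) = -9*25 = -225)
Z(Q) = 218 - Q
Z(j) + 70939 = (218 - 1*(-225)) + 70939 = (218 + 225) + 70939 = 443 + 70939 = 71382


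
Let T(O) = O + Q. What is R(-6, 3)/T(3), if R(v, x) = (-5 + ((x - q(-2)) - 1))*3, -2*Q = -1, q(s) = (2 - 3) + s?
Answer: 0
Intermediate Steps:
q(s) = -1 + s
Q = ½ (Q = -½*(-1) = ½ ≈ 0.50000)
R(v, x) = -9 + 3*x (R(v, x) = (-5 + ((x - (-1 - 2)) - 1))*3 = (-5 + ((x - 1*(-3)) - 1))*3 = (-5 + ((x + 3) - 1))*3 = (-5 + ((3 + x) - 1))*3 = (-5 + (2 + x))*3 = (-3 + x)*3 = -9 + 3*x)
T(O) = ½ + O (T(O) = O + ½ = ½ + O)
R(-6, 3)/T(3) = (-9 + 3*3)/(½ + 3) = (-9 + 9)/(7/2) = 0*(2/7) = 0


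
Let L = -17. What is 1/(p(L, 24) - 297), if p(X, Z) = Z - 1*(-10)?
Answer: -1/263 ≈ -0.0038023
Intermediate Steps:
p(X, Z) = 10 + Z (p(X, Z) = Z + 10 = 10 + Z)
1/(p(L, 24) - 297) = 1/((10 + 24) - 297) = 1/(34 - 297) = 1/(-263) = -1/263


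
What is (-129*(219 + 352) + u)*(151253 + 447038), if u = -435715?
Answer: -304753879834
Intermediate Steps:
(-129*(219 + 352) + u)*(151253 + 447038) = (-129*(219 + 352) - 435715)*(151253 + 447038) = (-129*571 - 435715)*598291 = (-73659 - 435715)*598291 = -509374*598291 = -304753879834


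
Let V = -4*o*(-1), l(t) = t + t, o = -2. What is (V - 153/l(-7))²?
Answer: 1681/196 ≈ 8.5765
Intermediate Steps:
l(t) = 2*t
V = -8 (V = -4*(-2)*(-1) = 8*(-1) = -8)
(V - 153/l(-7))² = (-8 - 153/(2*(-7)))² = (-8 - 153/(-14))² = (-8 - 153*(-1/14))² = (-8 + 153/14)² = (41/14)² = 1681/196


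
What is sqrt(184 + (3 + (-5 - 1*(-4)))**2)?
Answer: 2*sqrt(47) ≈ 13.711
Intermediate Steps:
sqrt(184 + (3 + (-5 - 1*(-4)))**2) = sqrt(184 + (3 + (-5 + 4))**2) = sqrt(184 + (3 - 1)**2) = sqrt(184 + 2**2) = sqrt(184 + 4) = sqrt(188) = 2*sqrt(47)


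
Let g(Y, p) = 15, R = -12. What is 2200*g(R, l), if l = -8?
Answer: 33000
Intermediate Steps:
2200*g(R, l) = 2200*15 = 33000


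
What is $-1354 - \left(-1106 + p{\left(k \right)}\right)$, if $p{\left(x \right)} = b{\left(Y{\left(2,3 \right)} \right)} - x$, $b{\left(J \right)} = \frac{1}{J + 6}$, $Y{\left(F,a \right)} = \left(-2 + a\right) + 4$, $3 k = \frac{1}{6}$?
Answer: $- \frac{49111}{198} \approx -248.04$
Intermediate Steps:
$k = \frac{1}{18}$ ($k = \frac{1}{3 \cdot 6} = \frac{1}{3} \cdot \frac{1}{6} = \frac{1}{18} \approx 0.055556$)
$Y{\left(F,a \right)} = 2 + a$
$b{\left(J \right)} = \frac{1}{6 + J}$
$p{\left(x \right)} = \frac{1}{11} - x$ ($p{\left(x \right)} = \frac{1}{6 + \left(2 + 3\right)} - x = \frac{1}{6 + 5} - x = \frac{1}{11} - x$)
$-1354 - \left(-1106 + p{\left(k \right)}\right) = -1354 - \left(-1106 + \left(\frac{1}{11} - \frac{1}{18}\right)\right) = -1354 - \left(-1106 + \frac{7}{198}\right) = -1354 - - \frac{218981}{198} = -1354 + \frac{218981}{198} = - \frac{49111}{198}$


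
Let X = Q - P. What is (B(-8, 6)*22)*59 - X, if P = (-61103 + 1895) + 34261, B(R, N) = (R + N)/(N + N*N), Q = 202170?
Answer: -4770755/21 ≈ -2.2718e+5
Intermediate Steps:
B(R, N) = (N + R)/(N + N²)
P = -24947 (P = -59208 + 34261 = -24947)
X = 227117 (X = 202170 - 1*(-24947) = 202170 + 24947 = 227117)
(B(-8, 6)*22)*59 - X = (((6 - 8)/(6*(1 + 6)))*22)*59 - 1*227117 = (((⅙)*(-2)/7)*22)*59 - 227117 = (((⅙)*(⅐)*(-2))*22)*59 - 227117 = -1/21*22*59 - 227117 = -22/21*59 - 227117 = -1298/21 - 227117 = -4770755/21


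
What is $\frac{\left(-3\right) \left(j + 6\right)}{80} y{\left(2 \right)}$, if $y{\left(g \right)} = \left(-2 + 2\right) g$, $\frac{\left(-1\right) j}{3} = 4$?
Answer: $0$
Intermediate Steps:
$j = -12$ ($j = \left(-3\right) 4 = -12$)
$y{\left(g \right)} = 0$ ($y{\left(g \right)} = 0 g = 0$)
$\frac{\left(-3\right) \left(j + 6\right)}{80} y{\left(2 \right)} = \frac{\left(-3\right) \left(-12 + 6\right)}{80} \cdot 0 = \left(-3\right) \left(-6\right) \frac{1}{80} \cdot 0 = 18 \cdot \frac{1}{80} \cdot 0 = \frac{9}{40} \cdot 0 = 0$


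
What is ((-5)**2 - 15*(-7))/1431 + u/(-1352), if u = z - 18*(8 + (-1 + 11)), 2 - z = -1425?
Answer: -1402633/1934712 ≈ -0.72498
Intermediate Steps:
z = 1427 (z = 2 - 1*(-1425) = 2 + 1425 = 1427)
u = 1103 (u = 1427 - 18*(8 + (-1 + 11)) = 1427 - 18*(8 + 10) = 1427 - 18*18 = 1427 - 1*324 = 1427 - 324 = 1103)
((-5)**2 - 15*(-7))/1431 + u/(-1352) = ((-5)**2 - 15*(-7))/1431 + 1103/(-1352) = (25 + 105)*(1/1431) + 1103*(-1/1352) = 130*(1/1431) - 1103/1352 = 130/1431 - 1103/1352 = -1402633/1934712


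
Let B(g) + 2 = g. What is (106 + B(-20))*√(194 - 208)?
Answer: 84*I*√14 ≈ 314.3*I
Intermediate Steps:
B(g) = -2 + g
(106 + B(-20))*√(194 - 208) = (106 + (-2 - 20))*√(194 - 208) = (106 - 22)*√(-14) = 84*(I*√14) = 84*I*√14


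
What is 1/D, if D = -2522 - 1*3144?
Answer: -1/5666 ≈ -0.00017649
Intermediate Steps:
D = -5666 (D = -2522 - 3144 = -5666)
1/D = 1/(-5666) = -1/5666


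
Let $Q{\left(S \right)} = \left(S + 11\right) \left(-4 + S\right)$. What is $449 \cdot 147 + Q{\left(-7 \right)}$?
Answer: $65959$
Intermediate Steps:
$Q{\left(S \right)} = \left(-4 + S\right) \left(11 + S\right)$ ($Q{\left(S \right)} = \left(11 + S\right) \left(-4 + S\right) = \left(-4 + S\right) \left(11 + S\right)$)
$449 \cdot 147 + Q{\left(-7 \right)} = 449 \cdot 147 + \left(-44 + \left(-7\right)^{2} + 7 \left(-7\right)\right) = 66003 - 44 = 65959$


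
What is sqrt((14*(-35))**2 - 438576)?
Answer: 58*I*sqrt(59) ≈ 445.51*I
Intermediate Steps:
sqrt((14*(-35))**2 - 438576) = sqrt((-490)**2 - 438576) = sqrt(240100 - 438576) = sqrt(-198476) = 58*I*sqrt(59)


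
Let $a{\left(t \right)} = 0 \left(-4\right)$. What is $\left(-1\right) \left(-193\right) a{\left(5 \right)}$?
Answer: $0$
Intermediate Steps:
$a{\left(t \right)} = 0$
$\left(-1\right) \left(-193\right) a{\left(5 \right)} = \left(-1\right) \left(-193\right) 0 = 193 \cdot 0 = 0$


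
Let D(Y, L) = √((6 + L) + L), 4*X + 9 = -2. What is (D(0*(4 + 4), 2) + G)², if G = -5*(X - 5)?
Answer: 24185/16 + 155*√10/2 ≈ 1756.6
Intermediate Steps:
X = -11/4 (X = -9/4 + (¼)*(-2) = -9/4 - ½ = -11/4 ≈ -2.7500)
D(Y, L) = √(6 + 2*L)
G = 155/4 (G = -5*(-11/4 - 5) = -5*(-31/4) = 155/4 ≈ 38.750)
(D(0*(4 + 4), 2) + G)² = (√(6 + 2*2) + 155/4)² = (√(6 + 4) + 155/4)² = (√10 + 155/4)² = (155/4 + √10)²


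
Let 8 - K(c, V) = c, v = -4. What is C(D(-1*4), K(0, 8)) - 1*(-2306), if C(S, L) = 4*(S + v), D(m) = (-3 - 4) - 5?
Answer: 2242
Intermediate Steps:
K(c, V) = 8 - c
D(m) = -12 (D(m) = -7 - 5 = -12)
C(S, L) = -16 + 4*S (C(S, L) = 4*(S - 4) = 4*(-4 + S) = -16 + 4*S)
C(D(-1*4), K(0, 8)) - 1*(-2306) = (-16 + 4*(-12)) - 1*(-2306) = (-16 - 48) + 2306 = -64 + 2306 = 2242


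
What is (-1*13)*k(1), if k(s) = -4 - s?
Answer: 65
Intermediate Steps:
(-1*13)*k(1) = (-1*13)*(-4 - 1*1) = -13*(-4 - 1) = -13*(-5) = 65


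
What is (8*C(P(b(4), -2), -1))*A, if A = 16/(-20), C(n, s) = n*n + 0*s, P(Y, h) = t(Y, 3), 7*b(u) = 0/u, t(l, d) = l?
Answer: 0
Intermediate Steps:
b(u) = 0 (b(u) = (0/u)/7 = (1/7)*0 = 0)
P(Y, h) = Y
C(n, s) = n**2 (C(n, s) = n**2 + 0 = n**2)
A = -4/5 (A = 16*(-1/20) = -4/5 ≈ -0.80000)
(8*C(P(b(4), -2), -1))*A = (8*0**2)*(-4/5) = (8*0)*(-4/5) = 0*(-4/5) = 0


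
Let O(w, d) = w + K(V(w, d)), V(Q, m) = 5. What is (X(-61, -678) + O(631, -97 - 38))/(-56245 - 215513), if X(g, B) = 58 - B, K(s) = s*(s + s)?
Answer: -1417/271758 ≈ -0.0052142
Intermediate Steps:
K(s) = 2*s² (K(s) = s*(2*s) = 2*s²)
O(w, d) = 50 + w (O(w, d) = w + 2*5² = w + 2*25 = w + 50 = 50 + w)
(X(-61, -678) + O(631, -97 - 38))/(-56245 - 215513) = ((58 - 1*(-678)) + (50 + 631))/(-56245 - 215513) = ((58 + 678) + 681)/(-271758) = (736 + 681)*(-1/271758) = 1417*(-1/271758) = -1417/271758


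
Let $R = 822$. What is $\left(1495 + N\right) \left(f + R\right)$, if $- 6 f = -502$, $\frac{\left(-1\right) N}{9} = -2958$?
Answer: $\frac{76393889}{3} \approx 2.5465 \cdot 10^{7}$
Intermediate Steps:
$N = 26622$ ($N = \left(-9\right) \left(-2958\right) = 26622$)
$f = \frac{251}{3}$ ($f = \left(- \frac{1}{6}\right) \left(-502\right) = \frac{251}{3} \approx 83.667$)
$\left(1495 + N\right) \left(f + R\right) = \left(1495 + 26622\right) \left(\frac{251}{3} + 822\right) = 28117 \cdot \frac{2717}{3} = \frac{76393889}{3}$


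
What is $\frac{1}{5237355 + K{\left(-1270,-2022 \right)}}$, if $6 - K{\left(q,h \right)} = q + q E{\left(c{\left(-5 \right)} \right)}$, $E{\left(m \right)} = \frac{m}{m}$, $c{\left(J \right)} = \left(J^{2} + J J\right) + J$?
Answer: $\frac{1}{5239901} \approx 1.9084 \cdot 10^{-7}$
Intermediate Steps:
$c{\left(J \right)} = J + 2 J^{2}$ ($c{\left(J \right)} = \left(J^{2} + J^{2}\right) + J = 2 J^{2} + J = J + 2 J^{2}$)
$E{\left(m \right)} = 1$
$K{\left(q,h \right)} = 6 - 2 q$ ($K{\left(q,h \right)} = 6 - \left(q + q 1\right) = 6 - \left(q + q\right) = 6 - 2 q$)
$\frac{1}{5237355 + K{\left(-1270,-2022 \right)}} = \frac{1}{5237355 + \left(6 - -2540\right)} = \frac{1}{5237355 + \left(6 + 2540\right)} = \frac{1}{5237355 + 2546} = \frac{1}{5239901}$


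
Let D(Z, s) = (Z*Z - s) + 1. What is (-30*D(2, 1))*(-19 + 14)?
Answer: 600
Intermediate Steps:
D(Z, s) = 1 + Z² - s (D(Z, s) = (Z² - s) + 1 = 1 + Z² - s)
(-30*D(2, 1))*(-19 + 14) = (-30*(1 + 2² - 1*1))*(-19 + 14) = -30*(1 + 4 - 1)*(-5) = -30*4*(-5) = -120*(-5) = 600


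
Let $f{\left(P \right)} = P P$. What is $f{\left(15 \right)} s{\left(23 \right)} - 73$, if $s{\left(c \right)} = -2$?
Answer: $-523$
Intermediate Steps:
$f{\left(P \right)} = P^{2}$
$f{\left(15 \right)} s{\left(23 \right)} - 73 = 15^{2} \left(-2\right) - 73 = 225 \left(-2\right) - 73 = -450 - 73 = -523$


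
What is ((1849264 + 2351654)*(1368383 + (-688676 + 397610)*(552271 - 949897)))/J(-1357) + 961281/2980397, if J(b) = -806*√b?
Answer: 961281/2980397 + 179145435776613*I*√1357/403 ≈ 0.32253 + 1.6375e+13*I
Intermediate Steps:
((1849264 + 2351654)*(1368383 + (-688676 + 397610)*(552271 - 949897)))/J(-1357) + 961281/2980397 = ((1849264 + 2351654)*(1368383 + (-688676 + 397610)*(552271 - 949897)))/((-806*I*√1357)) + 961281/2980397 = (4200918*(1368383 - 291066*(-397626)))/((-806*I*√1357)) + 961281*(1/2980397) = (4200918*(1368383 + 115735409316))/((-806*I*√1357)) + 961281/2980397 = (4200918*115736777699)*(I*√1357/1093742) + 961281/2980397 = 486200712697727682*(I*√1357/1093742) + 961281/2980397 = 179145435776613*I*√1357/403 + 961281/2980397 = 961281/2980397 + 179145435776613*I*√1357/403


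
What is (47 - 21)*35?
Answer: 910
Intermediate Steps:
(47 - 21)*35 = 26*35 = 910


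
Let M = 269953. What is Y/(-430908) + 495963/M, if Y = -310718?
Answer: 148796840329/58162453662 ≈ 2.5583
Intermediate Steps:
Y/(-430908) + 495963/M = -310718/(-430908) + 495963/269953 = -310718*(-1/430908) + 495963*(1/269953) = 155359/215454 + 495963/269953 = 148796840329/58162453662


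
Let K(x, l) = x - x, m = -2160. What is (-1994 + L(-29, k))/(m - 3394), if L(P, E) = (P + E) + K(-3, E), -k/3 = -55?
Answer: 929/2777 ≈ 0.33453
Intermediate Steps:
K(x, l) = 0
k = 165 (k = -3*(-55) = 165)
L(P, E) = E + P (L(P, E) = (P + E) + 0 = (E + P) + 0 = E + P)
(-1994 + L(-29, k))/(m - 3394) = (-1994 + (165 - 29))/(-2160 - 3394) = (-1994 + 136)/(-5554) = -1858*(-1/5554) = 929/2777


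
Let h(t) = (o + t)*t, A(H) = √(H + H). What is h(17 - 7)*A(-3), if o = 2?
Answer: 120*I*√6 ≈ 293.94*I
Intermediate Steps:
A(H) = √2*√H (A(H) = √(2*H) = √2*√H)
h(t) = t*(2 + t) (h(t) = (2 + t)*t = t*(2 + t))
h(17 - 7)*A(-3) = ((17 - 7)*(2 + (17 - 7)))*(√2*√(-3)) = (10*(2 + 10))*(√2*(I*√3)) = (10*12)*(I*√6) = 120*(I*√6) = 120*I*√6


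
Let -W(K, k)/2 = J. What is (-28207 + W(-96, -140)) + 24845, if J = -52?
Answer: -3258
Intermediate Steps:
W(K, k) = 104 (W(K, k) = -2*(-52) = 104)
(-28207 + W(-96, -140)) + 24845 = (-28207 + 104) + 24845 = -28103 + 24845 = -3258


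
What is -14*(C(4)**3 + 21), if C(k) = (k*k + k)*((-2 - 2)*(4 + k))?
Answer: 3670015706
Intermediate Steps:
C(k) = (-16 - 4*k)*(k + k**2) (C(k) = (k**2 + k)*(-4*(4 + k)) = (k + k**2)*(-16 - 4*k) = (-16 - 4*k)*(k + k**2))
-14*(C(4)**3 + 21) = -14*((-4*4*(4 + 4**2 + 5*4))**3 + 21) = -14*((-4*4*(4 + 16 + 20))**3 + 21) = -14*((-4*4*40)**3 + 21) = -14*((-640)**3 + 21) = -14*(-262144000 + 21) = -14*(-262143979) = 3670015706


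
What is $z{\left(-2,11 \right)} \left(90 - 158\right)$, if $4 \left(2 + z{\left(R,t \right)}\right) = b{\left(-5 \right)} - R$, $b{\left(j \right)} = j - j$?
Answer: $102$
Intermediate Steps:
$b{\left(j \right)} = 0$
$z{\left(R,t \right)} = -2 - \frac{R}{4}$ ($z{\left(R,t \right)} = -2 + \frac{0 - R}{4} = -2 + \frac{\left(-1\right) R}{4} = -2 - \frac{R}{4}$)
$z{\left(-2,11 \right)} \left(90 - 158\right) = \left(-2 - - \frac{1}{2}\right) \left(90 - 158\right) = \left(-2 + \frac{1}{2}\right) \left(-68\right) = \left(- \frac{3}{2}\right) \left(-68\right) = 102$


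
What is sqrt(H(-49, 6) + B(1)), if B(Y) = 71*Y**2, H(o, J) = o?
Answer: sqrt(22) ≈ 4.6904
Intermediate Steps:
sqrt(H(-49, 6) + B(1)) = sqrt(-49 + 71*1**2) = sqrt(-49 + 71*1) = sqrt(-49 + 71) = sqrt(22)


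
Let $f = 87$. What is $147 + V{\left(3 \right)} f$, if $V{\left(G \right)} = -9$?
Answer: $-636$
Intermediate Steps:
$147 + V{\left(3 \right)} f = 147 - 783 = -636$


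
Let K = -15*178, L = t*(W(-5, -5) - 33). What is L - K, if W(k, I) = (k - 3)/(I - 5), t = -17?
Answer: 16087/5 ≈ 3217.4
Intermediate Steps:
W(k, I) = (-3 + k)/(-5 + I)
L = 2737/5 (L = -17*((-3 - 5)/(-5 - 5) - 33) = -17*(-8/(-10) - 33) = -17*(-⅒*(-8) - 33) = -17*(⅘ - 33) = -17*(-161/5) = 2737/5 ≈ 547.40)
K = -2670
L - K = 2737/5 - 1*(-2670) = 2737/5 + 2670 = 16087/5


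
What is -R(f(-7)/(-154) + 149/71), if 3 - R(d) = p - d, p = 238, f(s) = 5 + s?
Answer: 1273201/5467 ≈ 232.89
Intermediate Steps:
R(d) = -235 + d (R(d) = 3 - (238 - d) = 3 + (-238 + d) = -235 + d)
-R(f(-7)/(-154) + 149/71) = -(-235 + ((5 - 7)/(-154) + 149/71)) = -(-235 + (-2*(-1/154) + 149*(1/71))) = -(-235 + (1/77 + 149/71)) = -(-235 + 11544/5467) = -1*(-1273201/5467) = 1273201/5467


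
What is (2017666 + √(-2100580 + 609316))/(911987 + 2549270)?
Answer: 2017666/3461257 + 24*I*√2589/3461257 ≈ 0.58293 + 0.00035281*I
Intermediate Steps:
(2017666 + √(-2100580 + 609316))/(911987 + 2549270) = (2017666 + √(-1491264))/3461257 = (2017666 + 24*I*√2589)*(1/3461257) = 2017666/3461257 + 24*I*√2589/3461257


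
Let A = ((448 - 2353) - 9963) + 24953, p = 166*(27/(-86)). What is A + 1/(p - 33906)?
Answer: 19106703872/1460199 ≈ 13085.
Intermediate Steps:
p = -2241/43 (p = 166*(27*(-1/86)) = 166*(-27/86) = -2241/43 ≈ -52.116)
A = 13085 (A = (-1905 - 9963) + 24953 = -11868 + 24953 = 13085)
A + 1/(p - 33906) = 13085 + 1/(-2241/43 - 33906) = 13085 + 1/(-1460199/43) = 13085 - 43/1460199 = 19106703872/1460199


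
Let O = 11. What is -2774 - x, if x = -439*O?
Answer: 2055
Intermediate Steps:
x = -4829 (x = -439*11 = -4829)
-2774 - x = -2774 - 1*(-4829) = -2774 + 4829 = 2055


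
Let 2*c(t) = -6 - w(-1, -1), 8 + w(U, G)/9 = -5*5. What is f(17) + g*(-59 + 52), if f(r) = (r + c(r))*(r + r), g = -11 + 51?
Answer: 5245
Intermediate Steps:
w(U, G) = -297 (w(U, G) = -72 + 9*(-5*5) = -72 + 9*(-25) = -72 - 225 = -297)
c(t) = 291/2 (c(t) = (-6 - 1*(-297))/2 = (-6 + 297)/2 = (1/2)*291 = 291/2)
g = 40
f(r) = 2*r*(291/2 + r) (f(r) = (r + 291/2)*(r + r) = (291/2 + r)*(2*r) = 2*r*(291/2 + r))
f(17) + g*(-59 + 52) = 17*(291 + 2*17) + 40*(-59 + 52) = 17*(291 + 34) + 40*(-7) = 17*325 - 280 = 5525 - 280 = 5245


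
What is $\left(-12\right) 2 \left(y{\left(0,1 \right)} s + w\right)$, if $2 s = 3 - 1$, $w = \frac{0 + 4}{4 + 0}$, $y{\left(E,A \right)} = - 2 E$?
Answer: $-24$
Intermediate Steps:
$w = 1$ ($w = \frac{4}{4} = 4 \cdot \frac{1}{4} = 1$)
$s = 1$ ($s = \frac{3 - 1}{2} = \frac{1}{2} \cdot 2 = 1$)
$\left(-12\right) 2 \left(y{\left(0,1 \right)} s + w\right) = \left(-12\right) 2 \left(\left(-2\right) 0 \cdot 1 + 1\right) = - 24 \left(0 \cdot 1 + 1\right) = - 24 \left(0 + 1\right) = \left(-24\right) 1 = -24$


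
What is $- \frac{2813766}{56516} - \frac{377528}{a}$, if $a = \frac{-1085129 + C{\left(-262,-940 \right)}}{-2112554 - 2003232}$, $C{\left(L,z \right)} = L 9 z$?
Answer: $\frac{43906379771367811}{31970846878} \approx 1.3733 \cdot 10^{6}$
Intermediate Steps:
$C{\left(L,z \right)} = 9 L z$
$a = - \frac{1131391}{4115786}$ ($a = \frac{-1085129 + 9 \left(-262\right) \left(-940\right)}{-2112554 - 2003232} = \frac{-1085129 + 2216520}{-4115786} = 1131391 \left(- \frac{1}{4115786}\right) = - \frac{1131391}{4115786} \approx -0.27489$)
$- \frac{2813766}{56516} - \frac{377528}{a} = - \frac{2813766}{56516} - \frac{377528}{- \frac{1131391}{4115786}} = \left(-2813766\right) \frac{1}{56516} - - \frac{1553824457008}{1131391} = - \frac{1406883}{28258} + \frac{1553824457008}{1131391} = \frac{43906379771367811}{31970846878}$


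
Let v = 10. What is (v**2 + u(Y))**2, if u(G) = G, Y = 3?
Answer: 10609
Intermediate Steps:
(v**2 + u(Y))**2 = (10**2 + 3)**2 = (100 + 3)**2 = 103**2 = 10609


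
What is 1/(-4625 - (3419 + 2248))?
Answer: -1/10292 ≈ -9.7163e-5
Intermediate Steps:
1/(-4625 - (3419 + 2248)) = 1/(-4625 - 1*5667) = 1/(-4625 - 5667) = 1/(-10292) = -1/10292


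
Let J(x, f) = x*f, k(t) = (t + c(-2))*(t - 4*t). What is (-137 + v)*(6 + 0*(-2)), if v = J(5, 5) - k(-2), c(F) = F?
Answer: -528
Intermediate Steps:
k(t) = -3*t*(-2 + t) (k(t) = (t - 2)*(t - 4*t) = (-2 + t)*(-3*t) = -3*t*(-2 + t))
J(x, f) = f*x
v = 49 (v = 5*5 - 3*(-2)*(2 - 1*(-2)) = 25 - 3*(-2)*(2 + 2) = 25 - 3*(-2)*4 = 25 - 1*(-24) = 25 + 24 = 49)
(-137 + v)*(6 + 0*(-2)) = (-137 + 49)*(6 + 0*(-2)) = -88*(6 + 0) = -88*6 = -528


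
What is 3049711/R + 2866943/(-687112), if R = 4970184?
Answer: -189902206295/53360516697 ≈ -3.5589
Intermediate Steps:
3049711/R + 2866943/(-687112) = 3049711/4970184 + 2866943/(-687112) = 3049711*(1/4970184) + 2866943*(-1/687112) = 3049711/4970184 - 2866943/687112 = -189902206295/53360516697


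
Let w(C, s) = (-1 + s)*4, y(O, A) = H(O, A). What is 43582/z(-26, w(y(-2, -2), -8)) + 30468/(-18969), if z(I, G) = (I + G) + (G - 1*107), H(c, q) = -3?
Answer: -277650966/1296215 ≈ -214.20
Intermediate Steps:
y(O, A) = -3
w(C, s) = -4 + 4*s
z(I, G) = -107 + I + 2*G (z(I, G) = (G + I) + (G - 107) = (G + I) + (-107 + G) = -107 + I + 2*G)
43582/z(-26, w(y(-2, -2), -8)) + 30468/(-18969) = 43582/(-107 - 26 + 2*(-4 + 4*(-8))) + 30468/(-18969) = 43582/(-107 - 26 + 2*(-4 - 32)) + 30468*(-1/18969) = 43582/(-107 - 26 + 2*(-36)) - 10156/6323 = 43582/(-107 - 26 - 72) - 10156/6323 = 43582/(-205) - 10156/6323 = 43582*(-1/205) - 10156/6323 = -43582/205 - 10156/6323 = -277650966/1296215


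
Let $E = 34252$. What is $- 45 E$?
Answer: $-1541340$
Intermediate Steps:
$- 45 E = \left(-45\right) 34252 = -1541340$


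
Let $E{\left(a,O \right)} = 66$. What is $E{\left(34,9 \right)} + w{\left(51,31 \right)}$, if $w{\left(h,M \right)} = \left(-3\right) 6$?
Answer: $48$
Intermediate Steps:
$w{\left(h,M \right)} = -18$
$E{\left(34,9 \right)} + w{\left(51,31 \right)} = 66 - 18 = 48$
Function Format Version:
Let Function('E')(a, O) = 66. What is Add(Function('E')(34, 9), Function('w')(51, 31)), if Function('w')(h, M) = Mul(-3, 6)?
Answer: 48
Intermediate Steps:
Function('w')(h, M) = -18
Add(Function('E')(34, 9), Function('w')(51, 31)) = Add(66, -18) = 48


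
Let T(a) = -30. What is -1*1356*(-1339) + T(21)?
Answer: 1815654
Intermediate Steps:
-1*1356*(-1339) + T(21) = -1*1356*(-1339) - 30 = -1356*(-1339) - 30 = 1815684 - 30 = 1815654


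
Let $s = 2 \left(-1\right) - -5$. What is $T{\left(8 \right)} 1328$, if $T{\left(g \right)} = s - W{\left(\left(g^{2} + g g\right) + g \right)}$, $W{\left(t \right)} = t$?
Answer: $-176624$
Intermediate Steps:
$s = 3$ ($s = -2 + 5 = 3$)
$T{\left(g \right)} = 3 - g - 2 g^{2}$ ($T{\left(g \right)} = 3 - \left(\left(g^{2} + g g\right) + g\right) = 3 - \left(\left(g^{2} + g^{2}\right) + g\right) = 3 - \left(2 g^{2} + g\right) = 3 - \left(g + 2 g^{2}\right) = 3 - g - 2 g^{2}$)
$T{\left(8 \right)} 1328 = \left(3 - 8 \left(1 + 2 \cdot 8\right)\right) 1328 = \left(3 - 8 \left(1 + 16\right)\right) 1328 = \left(3 - 8 \cdot 17\right) 1328 = \left(3 - 136\right) 1328 = \left(-133\right) 1328 = -176624$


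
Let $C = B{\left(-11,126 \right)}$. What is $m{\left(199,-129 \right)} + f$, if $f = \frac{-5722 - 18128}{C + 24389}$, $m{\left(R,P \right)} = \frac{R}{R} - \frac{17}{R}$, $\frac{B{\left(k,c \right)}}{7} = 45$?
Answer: $- \frac{125011}{2458048} \approx -0.050858$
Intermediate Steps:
$B{\left(k,c \right)} = 315$ ($B{\left(k,c \right)} = 7 \cdot 45 = 315$)
$m{\left(R,P \right)} = 1 - \frac{17}{R}$
$C = 315$
$f = - \frac{11925}{12352}$ ($f = \frac{-5722 - 18128}{315 + 24389} = - \frac{23850}{24704} = \left(-23850\right) \frac{1}{24704} = - \frac{11925}{12352} \approx -0.96543$)
$m{\left(199,-129 \right)} + f = \frac{-17 + 199}{199} - \frac{11925}{12352} = \frac{1}{199} \cdot 182 - \frac{11925}{12352} = \frac{182}{199} - \frac{11925}{12352} = - \frac{125011}{2458048}$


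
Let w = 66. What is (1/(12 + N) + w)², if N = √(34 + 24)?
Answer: 16176701/3698 - 2844*√58/1849 ≈ 4362.7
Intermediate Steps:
N = √58 ≈ 7.6158
(1/(12 + N) + w)² = (1/(12 + √58) + 66)² = (66 + 1/(12 + √58))²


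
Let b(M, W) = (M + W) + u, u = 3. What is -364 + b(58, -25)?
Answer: -328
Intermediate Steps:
b(M, W) = 3 + M + W (b(M, W) = (M + W) + 3 = 3 + M + W)
-364 + b(58, -25) = -364 + (3 + 58 - 25) = -364 + 36 = -328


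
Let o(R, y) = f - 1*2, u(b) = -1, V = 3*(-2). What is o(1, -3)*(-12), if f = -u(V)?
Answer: 12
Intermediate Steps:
V = -6
f = 1 (f = -1*(-1) = 1)
o(R, y) = -1 (o(R, y) = 1 - 1*2 = 1 - 2 = -1)
o(1, -3)*(-12) = -1*(-12) = 12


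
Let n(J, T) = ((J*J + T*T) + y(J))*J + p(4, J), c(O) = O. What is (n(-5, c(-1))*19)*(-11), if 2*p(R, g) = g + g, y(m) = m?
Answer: 22990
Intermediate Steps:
p(R, g) = g (p(R, g) = (g + g)/2 = (2*g)/2 = g)
n(J, T) = J + J*(J + J² + T²) (n(J, T) = ((J*J + T*T) + J)*J + J = ((J² + T²) + J)*J + J = (J + J² + T²)*J + J = J*(J + J² + T²) + J = J + J*(J + J² + T²))
(n(-5, c(-1))*19)*(-11) = (-5*(1 - 5 + (-5)² + (-1)²)*19)*(-11) = (-5*(1 - 5 + 25 + 1)*19)*(-11) = (-5*22*19)*(-11) = -110*19*(-11) = -2090*(-11) = 22990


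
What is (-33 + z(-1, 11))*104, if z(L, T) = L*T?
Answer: -4576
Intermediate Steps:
(-33 + z(-1, 11))*104 = (-33 - 1*11)*104 = (-33 - 11)*104 = -44*104 = -4576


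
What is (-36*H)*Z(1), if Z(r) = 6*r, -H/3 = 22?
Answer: 14256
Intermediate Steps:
H = -66 (H = -3*22 = -66)
(-36*H)*Z(1) = (-36*(-66))*(6*1) = 2376*6 = 14256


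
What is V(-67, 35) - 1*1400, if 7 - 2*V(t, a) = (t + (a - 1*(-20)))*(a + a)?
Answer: -1953/2 ≈ -976.50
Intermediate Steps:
V(t, a) = 7/2 - a*(20 + a + t) (V(t, a) = 7/2 - (t + (a - 1*(-20)))*(a + a)/2 = 7/2 - (t + (a + 20))*2*a/2 = 7/2 - (t + (20 + a))*2*a/2 = 7/2 - (20 + a + t)*2*a/2 = 7/2 - a*(20 + a + t))
V(-67, 35) - 1*1400 = (7/2 - 1*35² - 20*35 - 1*35*(-67)) - 1*1400 = (7/2 - 1*1225 - 700 + 2345) - 1400 = (7/2 - 1225 - 700 + 2345) - 1400 = 847/2 - 1400 = -1953/2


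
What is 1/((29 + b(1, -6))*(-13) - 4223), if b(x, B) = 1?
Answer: -1/4613 ≈ -0.00021678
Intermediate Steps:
1/((29 + b(1, -6))*(-13) - 4223) = 1/((29 + 1)*(-13) - 4223) = 1/(30*(-13) - 4223) = 1/(-390 - 4223) = 1/(-4613) = -1/4613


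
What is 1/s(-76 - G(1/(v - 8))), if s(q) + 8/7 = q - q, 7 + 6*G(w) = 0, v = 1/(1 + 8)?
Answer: -7/8 ≈ -0.87500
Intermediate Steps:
v = ⅑ (v = 1/9 = ⅑ ≈ 0.11111)
G(w) = -7/6 (G(w) = -7/6 + (⅙)*0 = -7/6 + 0 = -7/6)
s(q) = -8/7 (s(q) = -8/7 + (q - q) = -8/7 + 0 = -8/7)
1/s(-76 - G(1/(v - 8))) = 1/(-8/7) = -7/8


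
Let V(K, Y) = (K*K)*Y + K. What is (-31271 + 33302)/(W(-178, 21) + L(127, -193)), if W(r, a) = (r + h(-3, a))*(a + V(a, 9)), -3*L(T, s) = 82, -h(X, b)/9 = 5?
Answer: -6093/2683441 ≈ -0.0022706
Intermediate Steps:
V(K, Y) = K + Y*K² (V(K, Y) = K²*Y + K = Y*K² + K = K + Y*K²)
h(X, b) = -45 (h(X, b) = -9*5 = -45)
L(T, s) = -82/3 (L(T, s) = -⅓*82 = -82/3)
W(r, a) = (-45 + r)*(a + a*(1 + 9*a)) (W(r, a) = (r - 45)*(a + a*(1 + a*9)) = (-45 + r)*(a + a*(1 + 9*a)))
(-31271 + 33302)/(W(-178, 21) + L(127, -193)) = (-31271 + 33302)/(21*(-90 - 178 - 405*21 - 178*(1 + 9*21)) - 82/3) = 2031/(21*(-90 - 178 - 8505 - 178*(1 + 189)) - 82/3) = 2031/(21*(-90 - 178 - 8505 - 178*190) - 82/3) = 2031/(21*(-90 - 178 - 8505 - 33820) - 82/3) = 2031/(21*(-42593) - 82/3) = 2031/(-894453 - 82/3) = 2031/(-2683441/3) = 2031*(-3/2683441) = -6093/2683441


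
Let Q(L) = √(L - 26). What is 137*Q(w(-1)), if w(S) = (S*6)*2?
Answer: 137*I*√38 ≈ 844.52*I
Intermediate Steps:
w(S) = 12*S (w(S) = (6*S)*2 = 12*S)
Q(L) = √(-26 + L)
137*Q(w(-1)) = 137*√(-26 + 12*(-1)) = 137*√(-26 - 12) = 137*√(-38) = 137*(I*√38) = 137*I*√38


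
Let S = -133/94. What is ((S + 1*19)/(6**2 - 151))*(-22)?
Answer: 18183/5405 ≈ 3.3641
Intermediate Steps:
S = -133/94 (S = -133*1/94 = -133/94 ≈ -1.4149)
((S + 1*19)/(6**2 - 151))*(-22) = ((-133/94 + 1*19)/(6**2 - 151))*(-22) = ((-133/94 + 19)/(36 - 151))*(-22) = ((1653/94)/(-115))*(-22) = ((1653/94)*(-1/115))*(-22) = -1653/10810*(-22) = 18183/5405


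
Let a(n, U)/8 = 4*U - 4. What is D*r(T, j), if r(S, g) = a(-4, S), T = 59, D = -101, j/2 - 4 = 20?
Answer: -187456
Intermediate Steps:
j = 48 (j = 8 + 2*20 = 8 + 40 = 48)
a(n, U) = -32 + 32*U (a(n, U) = 8*(4*U - 4) = 8*(-4 + 4*U) = -32 + 32*U)
r(S, g) = -32 + 32*S
D*r(T, j) = -101*(-32 + 32*59) = -101*(-32 + 1888) = -101*1856 = -187456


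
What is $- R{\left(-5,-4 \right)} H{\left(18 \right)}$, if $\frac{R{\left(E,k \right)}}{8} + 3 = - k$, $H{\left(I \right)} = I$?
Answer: $-144$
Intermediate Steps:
$R{\left(E,k \right)} = -24 - 8 k$ ($R{\left(E,k \right)} = -24 + 8 \left(- k\right) = -24 - 8 k$)
$- R{\left(-5,-4 \right)} H{\left(18 \right)} = - (-24 - -32) 18 = - (-24 + 32) 18 = \left(-1\right) 8 \cdot 18 = \left(-8\right) 18 = -144$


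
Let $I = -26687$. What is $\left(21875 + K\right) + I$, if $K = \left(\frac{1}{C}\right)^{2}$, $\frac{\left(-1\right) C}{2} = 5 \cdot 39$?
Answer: $- \frac{731905199}{152100} \approx -4812.0$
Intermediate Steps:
$C = -390$ ($C = - 2 \cdot 5 \cdot 39 = \left(-2\right) 195 = -390$)
$K = \frac{1}{152100}$ ($K = \left(\frac{1}{-390}\right)^{2} = \left(- \frac{1}{390}\right)^{2} = \frac{1}{152100} \approx 6.5746 \cdot 10^{-6}$)
$\left(21875 + K\right) + I = \left(21875 + \frac{1}{152100}\right) - 26687 = \frac{3327187501}{152100} - 26687 = - \frac{731905199}{152100}$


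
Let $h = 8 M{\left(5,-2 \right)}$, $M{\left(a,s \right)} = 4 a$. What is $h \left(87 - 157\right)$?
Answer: $-11200$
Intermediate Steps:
$h = 160$ ($h = 8 \cdot 4 \cdot 5 = 8 \cdot 20 = 160$)
$h \left(87 - 157\right) = 160 \left(87 - 157\right) = 160 \left(-70\right) = -11200$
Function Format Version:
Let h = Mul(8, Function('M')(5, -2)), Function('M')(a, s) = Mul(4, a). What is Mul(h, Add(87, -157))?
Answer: -11200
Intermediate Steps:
h = 160 (h = Mul(8, Mul(4, 5)) = Mul(8, 20) = 160)
Mul(h, Add(87, -157)) = Mul(160, Add(87, -157)) = Mul(160, -70) = -11200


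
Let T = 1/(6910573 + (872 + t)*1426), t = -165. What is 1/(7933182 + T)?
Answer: 7918755/62820924628411 ≈ 1.2605e-7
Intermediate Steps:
T = 1/7918755 (T = 1/(6910573 + (872 - 165)*1426) = 1/(6910573 + 707*1426) = 1/(6910573 + 1008182) = 1/7918755 ≈ 1.2628e-7)
1/(7933182 + T) = 1/(7933182 + 1/7918755) = 1/(62820924628411/7918755) = 7918755/62820924628411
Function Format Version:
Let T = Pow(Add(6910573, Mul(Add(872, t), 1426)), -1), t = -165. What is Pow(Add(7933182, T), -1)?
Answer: Rational(7918755, 62820924628411) ≈ 1.2605e-7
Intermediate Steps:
T = Rational(1, 7918755) (T = Pow(Add(6910573, Mul(Add(872, -165), 1426)), -1) = Pow(Add(6910573, Mul(707, 1426)), -1) = Pow(Add(6910573, 1008182), -1) = Pow(7918755, -1) = Rational(1, 7918755) ≈ 1.2628e-7)
Pow(Add(7933182, T), -1) = Pow(Add(7933182, Rational(1, 7918755)), -1) = Pow(Rational(62820924628411, 7918755), -1) = Rational(7918755, 62820924628411)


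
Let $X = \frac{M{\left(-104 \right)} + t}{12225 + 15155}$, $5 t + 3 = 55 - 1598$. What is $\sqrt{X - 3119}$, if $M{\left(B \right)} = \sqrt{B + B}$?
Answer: $\frac{\sqrt{-426992646 + 20 i \sqrt{13}}}{370} \approx 4.7158 \cdot 10^{-6} + 55.848 i$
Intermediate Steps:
$M{\left(B \right)} = \sqrt{2} \sqrt{B}$ ($M{\left(B \right)} = \sqrt{2 B} = \sqrt{2} \sqrt{B}$)
$t = - \frac{1546}{5}$ ($t = - \frac{3}{5} + \frac{55 - 1598}{5} = - \frac{3}{5} + \frac{1}{5} \left(-1543\right) = - \frac{3}{5} - \frac{1543}{5} = - \frac{1546}{5} \approx -309.2$)
$X = - \frac{773}{68450} + \frac{i \sqrt{13}}{6845}$ ($X = \frac{\sqrt{2} \sqrt{-104} - \frac{1546}{5}}{12225 + 15155} = \frac{\sqrt{2} \cdot 2 i \sqrt{26} - \frac{1546}{5}}{27380} = \left(4 i \sqrt{13} - \frac{1546}{5}\right) \frac{1}{27380} = \left(- \frac{1546}{5} + 4 i \sqrt{13}\right) \frac{1}{27380} = - \frac{773}{68450} + \frac{i \sqrt{13}}{6845} \approx -0.011293 + 0.00052674 i$)
$\sqrt{X - 3119} = \sqrt{\left(- \frac{773}{68450} + \frac{i \sqrt{13}}{6845}\right) - 3119} = \sqrt{- \frac{213496323}{68450} + \frac{i \sqrt{13}}{6845}}$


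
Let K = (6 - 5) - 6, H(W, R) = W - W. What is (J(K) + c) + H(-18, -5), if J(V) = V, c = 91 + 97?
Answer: 183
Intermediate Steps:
H(W, R) = 0
c = 188
K = -5 (K = 1 - 6 = -5)
(J(K) + c) + H(-18, -5) = (-5 + 188) + 0 = 183 + 0 = 183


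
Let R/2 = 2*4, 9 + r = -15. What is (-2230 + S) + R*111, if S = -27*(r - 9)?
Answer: 437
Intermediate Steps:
r = -24 (r = -9 - 15 = -24)
R = 16 (R = 2*(2*4) = 2*8 = 16)
S = 891 (S = -27*(-24 - 9) = -27*(-33) = 891)
(-2230 + S) + R*111 = (-2230 + 891) + 16*111 = -1339 + 1776 = 437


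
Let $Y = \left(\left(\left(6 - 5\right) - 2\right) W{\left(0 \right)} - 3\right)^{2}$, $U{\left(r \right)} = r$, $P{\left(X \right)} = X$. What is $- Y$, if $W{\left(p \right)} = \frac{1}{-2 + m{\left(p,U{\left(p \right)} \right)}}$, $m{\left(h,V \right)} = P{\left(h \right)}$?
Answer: $- \frac{25}{4} \approx -6.25$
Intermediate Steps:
$m{\left(h,V \right)} = h$
$W{\left(p \right)} = \frac{1}{-2 + p}$
$Y = \frac{25}{4}$ ($Y = \left(\frac{\left(6 - 5\right) - 2}{-2 + 0} - 3\right)^{2} = \left(\frac{1 - 2}{-2} - 3\right)^{2} = \left(\left(-1\right) \left(- \frac{1}{2}\right) - 3\right)^{2} = \left(\frac{1}{2} - 3\right)^{2} = \left(- \frac{5}{2}\right)^{2} = \frac{25}{4} \approx 6.25$)
$- Y = \left(-1\right) \frac{25}{4} = - \frac{25}{4}$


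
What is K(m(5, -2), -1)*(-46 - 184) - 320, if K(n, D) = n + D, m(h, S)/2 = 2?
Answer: -1010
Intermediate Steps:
m(h, S) = 4 (m(h, S) = 2*2 = 4)
K(n, D) = D + n
K(m(5, -2), -1)*(-46 - 184) - 320 = (-1 + 4)*(-46 - 184) - 320 = 3*(-230) - 320 = -690 - 320 = -1010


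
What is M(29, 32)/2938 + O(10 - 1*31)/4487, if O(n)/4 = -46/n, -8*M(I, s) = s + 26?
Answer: -570215/1107355704 ≈ -0.00051493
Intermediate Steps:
M(I, s) = -13/4 - s/8 (M(I, s) = -(s + 26)/8 = -(26 + s)/8 = -13/4 - s/8)
O(n) = -184/n (O(n) = 4*(-46/n) = -184/n)
M(29, 32)/2938 + O(10 - 1*31)/4487 = (-13/4 - ⅛*32)/2938 - 184/(10 - 1*31)/4487 = (-13/4 - 4)*(1/2938) - 184/(10 - 31)*(1/4487) = -29/4*1/2938 - 184/(-21)*(1/4487) = -29/11752 - 184*(-1/21)*(1/4487) = -29/11752 + (184/21)*(1/4487) = -29/11752 + 184/94227 = -570215/1107355704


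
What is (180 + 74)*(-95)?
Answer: -24130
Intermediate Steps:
(180 + 74)*(-95) = 254*(-95) = -24130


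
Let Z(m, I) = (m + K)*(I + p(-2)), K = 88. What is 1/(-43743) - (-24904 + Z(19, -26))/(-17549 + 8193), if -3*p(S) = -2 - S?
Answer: -605539027/204629754 ≈ -2.9592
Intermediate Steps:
p(S) = ⅔ + S/3 (p(S) = -(-2 - S)/3 = ⅔ + S/3)
Z(m, I) = I*(88 + m) (Z(m, I) = (m + 88)*(I + (⅔ + (⅓)*(-2))) = (88 + m)*(I + (⅔ - ⅔)) = (88 + m)*(I + 0) = (88 + m)*I = I*(88 + m))
1/(-43743) - (-24904 + Z(19, -26))/(-17549 + 8193) = 1/(-43743) - (-24904 - 26*(88 + 19))/(-17549 + 8193) = -1/43743 - (-24904 - 26*107)/(-9356) = -1/43743 - (-24904 - 2782)*(-1)/9356 = -1/43743 - (-27686)*(-1)/9356 = -1/43743 - 1*13843/4678 = -1/43743 - 13843/4678 = -605539027/204629754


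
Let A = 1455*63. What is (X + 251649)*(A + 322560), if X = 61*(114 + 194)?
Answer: 112021766325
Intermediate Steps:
A = 91665
X = 18788 (X = 61*308 = 18788)
(X + 251649)*(A + 322560) = (18788 + 251649)*(91665 + 322560) = 270437*414225 = 112021766325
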